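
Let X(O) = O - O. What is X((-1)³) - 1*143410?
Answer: -143410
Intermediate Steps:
X(O) = 0
X((-1)³) - 1*143410 = 0 - 1*143410 = 0 - 143410 = -143410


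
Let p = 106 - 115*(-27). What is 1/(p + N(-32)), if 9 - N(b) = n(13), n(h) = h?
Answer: 1/3207 ≈ 0.00031182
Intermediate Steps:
N(b) = -4 (N(b) = 9 - 1*13 = 9 - 13 = -4)
p = 3211 (p = 106 + 3105 = 3211)
1/(p + N(-32)) = 1/(3211 - 4) = 1/3207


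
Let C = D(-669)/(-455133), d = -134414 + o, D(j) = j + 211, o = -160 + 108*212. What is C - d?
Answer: 50828343632/455133 ≈ 1.1168e+5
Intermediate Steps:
o = 22736 (o = -160 + 22896 = 22736)
D(j) = 211 + j
d = -111678 (d = -134414 + 22736 = -111678)
C = 458/455133 (C = (211 - 669)/(-455133) = -458*(-1/455133) = 458/455133 ≈ 0.0010063)
C - d = 458/455133 - 1*(-111678) = 458/455133 + 111678 = 50828343632/455133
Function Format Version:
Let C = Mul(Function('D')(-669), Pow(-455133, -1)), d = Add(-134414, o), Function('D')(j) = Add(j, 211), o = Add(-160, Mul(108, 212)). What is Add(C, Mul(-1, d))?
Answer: Rational(50828343632, 455133) ≈ 1.1168e+5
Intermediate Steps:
o = 22736 (o = Add(-160, 22896) = 22736)
Function('D')(j) = Add(211, j)
d = -111678 (d = Add(-134414, 22736) = -111678)
C = Rational(458, 455133) (C = Mul(Add(211, -669), Pow(-455133, -1)) = Mul(-458, Rational(-1, 455133)) = Rational(458, 455133) ≈ 0.0010063)
Add(C, Mul(-1, d)) = Add(Rational(458, 455133), Mul(-1, -111678)) = Add(Rational(458, 455133), 111678) = Rational(50828343632, 455133)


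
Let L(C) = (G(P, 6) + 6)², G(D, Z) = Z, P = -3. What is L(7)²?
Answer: 20736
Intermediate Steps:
L(C) = 144 (L(C) = (6 + 6)² = 12² = 144)
L(7)² = 144² = 20736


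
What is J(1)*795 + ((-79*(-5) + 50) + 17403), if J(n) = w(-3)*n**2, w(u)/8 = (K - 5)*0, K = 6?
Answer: 17848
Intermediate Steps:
w(u) = 0 (w(u) = 8*((6 - 5)*0) = 8*(1*0) = 8*0 = 0)
J(n) = 0 (J(n) = 0*n**2 = 0)
J(1)*795 + ((-79*(-5) + 50) + 17403) = 0*795 + ((-79*(-5) + 50) + 17403) = 0 + ((395 + 50) + 17403) = 0 + (445 + 17403) = 0 + 17848 = 17848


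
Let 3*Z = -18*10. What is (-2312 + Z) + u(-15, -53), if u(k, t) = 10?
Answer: -2362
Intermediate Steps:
Z = -60 (Z = (-18*10)/3 = (1/3)*(-180) = -60)
(-2312 + Z) + u(-15, -53) = (-2312 - 60) + 10 = -2372 + 10 = -2362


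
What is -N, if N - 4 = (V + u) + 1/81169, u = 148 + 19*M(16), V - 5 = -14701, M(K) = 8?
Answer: 1168184247/81169 ≈ 14392.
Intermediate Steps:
V = -14696 (V = 5 - 14701 = -14696)
u = 300 (u = 148 + 19*8 = 148 + 152 = 300)
N = -1168184247/81169 (N = 4 + ((-14696 + 300) + 1/81169) = 4 + (-14396 + 1/81169) = 4 - 1168508923/81169 = -1168184247/81169 ≈ -14392.)
-N = -1*(-1168184247/81169) = 1168184247/81169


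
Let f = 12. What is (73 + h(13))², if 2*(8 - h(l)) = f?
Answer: 5625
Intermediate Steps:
h(l) = 2 (h(l) = 8 - ½*12 = 8 - 6 = 2)
(73 + h(13))² = (73 + 2)² = 75² = 5625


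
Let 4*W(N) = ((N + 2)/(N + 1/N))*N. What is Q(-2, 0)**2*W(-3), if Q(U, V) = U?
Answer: -9/10 ≈ -0.90000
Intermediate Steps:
W(N) = N*(2 + N)/(4*(N + 1/N)) (W(N) = (((N + 2)/(N + 1/N))*N)/4 = (((2 + N)/(N + 1/N))*N)/4 = (N*(2 + N)/(N + 1/N))/4 = N*(2 + N)/(4*(N + 1/N)))
Q(-2, 0)**2*W(-3) = (-2)**2*((1/4)*(-3)**2*(2 - 3)/(1 + (-3)**2)) = 4*((1/4)*9*(-1)/(1 + 9)) = 4*((1/4)*9*(-1)/10) = 4*((1/4)*9*(1/10)*(-1)) = 4*(-9/40) = -9/10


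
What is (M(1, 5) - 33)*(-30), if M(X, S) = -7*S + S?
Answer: 1890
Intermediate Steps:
M(X, S) = -6*S
(M(1, 5) - 33)*(-30) = (-6*5 - 33)*(-30) = (-30 - 33)*(-30) = -63*(-30) = 1890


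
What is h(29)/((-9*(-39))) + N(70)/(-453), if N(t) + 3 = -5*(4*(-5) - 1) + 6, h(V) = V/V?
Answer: -12485/53001 ≈ -0.23556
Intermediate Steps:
h(V) = 1
N(t) = 108 (N(t) = -3 + (-5*(4*(-5) - 1) + 6) = -3 + (-5*(-20 - 1) + 6) = -3 + (-5*(-21) + 6) = -3 + (105 + 6) = -3 + 111 = 108)
h(29)/((-9*(-39))) + N(70)/(-453) = 1/(-9*(-39)) + 108/(-453) = 1/351 + 108*(-1/453) = 1*(1/351) - 36/151 = 1/351 - 36/151 = -12485/53001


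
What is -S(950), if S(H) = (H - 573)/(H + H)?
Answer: -377/1900 ≈ -0.19842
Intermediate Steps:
S(H) = (-573 + H)/(2*H) (S(H) = (-573 + H)/((2*H)) = (-573 + H)*(1/(2*H)) = (-573 + H)/(2*H))
-S(950) = -(-573 + 950)/(2*950) = -377/(2*950) = -1*377/1900 = -377/1900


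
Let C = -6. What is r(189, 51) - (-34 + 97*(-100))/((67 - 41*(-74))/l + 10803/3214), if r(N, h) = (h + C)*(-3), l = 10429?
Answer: 309716858969/122631101 ≈ 2525.6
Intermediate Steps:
r(N, h) = 18 - 3*h (r(N, h) = (h - 6)*(-3) = (-6 + h)*(-3) = 18 - 3*h)
r(189, 51) - (-34 + 97*(-100))/((67 - 41*(-74))/l + 10803/3214) = (18 - 3*51) - (-34 + 97*(-100))/((67 - 41*(-74))/10429 + 10803/3214) = (18 - 153) - (-34 - 9700)/((67 + 3034)*(1/10429) + 10803*(1/3214)) = -135 - (-9734)/(3101*(1/10429) + 10803/3214) = -135 - (-9734)/(3101/10429 + 10803/3214) = -135 - (-9734)/122631101/33518806 = -135 - (-9734)*33518806/122631101 = -135 - 1*(-326272057604/122631101) = -135 + 326272057604/122631101 = 309716858969/122631101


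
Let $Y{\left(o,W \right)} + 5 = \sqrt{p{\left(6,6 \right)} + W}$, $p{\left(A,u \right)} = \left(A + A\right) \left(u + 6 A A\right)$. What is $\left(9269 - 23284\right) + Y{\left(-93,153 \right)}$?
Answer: $-14020 + 3 \sqrt{313} \approx -13967.0$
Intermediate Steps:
$p{\left(A,u \right)} = 2 A \left(u + 6 A^{2}\right)$
$Y{\left(o,W \right)} = -5 + \sqrt{2664 + W}$ ($Y{\left(o,W \right)} = -5 + \sqrt{2 \cdot 6 \left(6 + 6 \cdot 6^{2}\right) + W} = -5 + \sqrt{2 \cdot 6 \left(6 + 6 \cdot 36\right) + W} = -5 + \sqrt{2 \cdot 6 \left(6 + 216\right) + W} = -5 + \sqrt{2 \cdot 6 \cdot 222 + W} = -5 + \sqrt{2664 + W}$)
$\left(9269 - 23284\right) + Y{\left(-93,153 \right)} = \left(9269 - 23284\right) - \left(5 - \sqrt{2664 + 153}\right) = -14015 - \left(5 - \sqrt{2817}\right) = -14015 - \left(5 - 3 \sqrt{313}\right) = -14020 + 3 \sqrt{313}$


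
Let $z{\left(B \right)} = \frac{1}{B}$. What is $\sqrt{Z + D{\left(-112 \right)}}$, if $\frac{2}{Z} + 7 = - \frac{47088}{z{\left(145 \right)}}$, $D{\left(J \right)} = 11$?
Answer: $\frac{\sqrt{512802410613645}}{6827767} \approx 3.3166$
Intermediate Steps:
$Z = - \frac{2}{6827767}$ ($Z = \frac{2}{-7 - \frac{47088}{\frac{1}{145}}} = \frac{2}{-7 - 47088 \frac{1}{\frac{1}{145}}} = \frac{2}{-7 - 6827760} = \frac{2}{-6827767} = 2 \left(- \frac{1}{6827767}\right) = - \frac{2}{6827767} \approx -2.9292 \cdot 10^{-7}$)
$\sqrt{Z + D{\left(-112 \right)}} = \sqrt{- \frac{2}{6827767} + 11} = \sqrt{\frac{75105435}{6827767}} = \frac{\sqrt{512802410613645}}{6827767}$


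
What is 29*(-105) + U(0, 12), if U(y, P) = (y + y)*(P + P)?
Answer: -3045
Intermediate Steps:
U(y, P) = 4*P*y (U(y, P) = (2*y)*(2*P) = 4*P*y)
29*(-105) + U(0, 12) = 29*(-105) + 4*12*0 = -3045 + 0 = -3045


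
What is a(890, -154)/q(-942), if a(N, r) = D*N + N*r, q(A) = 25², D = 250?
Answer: 17088/125 ≈ 136.70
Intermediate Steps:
q(A) = 625
a(N, r) = 250*N + N*r
a(890, -154)/q(-942) = (890*(250 - 154))/625 = (890*96)*(1/625) = 85440*(1/625) = 17088/125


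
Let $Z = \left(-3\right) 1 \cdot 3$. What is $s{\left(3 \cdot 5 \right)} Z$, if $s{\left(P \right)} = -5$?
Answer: $45$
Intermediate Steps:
$Z = -9$ ($Z = \left(-3\right) 3 = -9$)
$s{\left(3 \cdot 5 \right)} Z = \left(-5\right) \left(-9\right) = 45$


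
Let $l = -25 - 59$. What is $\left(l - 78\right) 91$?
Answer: $-14742$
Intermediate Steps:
$l = -84$
$\left(l - 78\right) 91 = \left(-84 - 78\right) 91 = \left(-162\right) 91 = -14742$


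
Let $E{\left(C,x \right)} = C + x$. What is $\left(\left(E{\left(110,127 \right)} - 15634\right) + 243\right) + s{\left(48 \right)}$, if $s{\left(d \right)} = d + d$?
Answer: $-15058$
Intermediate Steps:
$s{\left(d \right)} = 2 d$
$\left(\left(E{\left(110,127 \right)} - 15634\right) + 243\right) + s{\left(48 \right)} = \left(\left(\left(110 + 127\right) - 15634\right) + 243\right) + 2 \cdot 48 = \left(\left(237 - 15634\right) + 243\right) + 96 = \left(-15397 + 243\right) + 96 = -15154 + 96 = -15058$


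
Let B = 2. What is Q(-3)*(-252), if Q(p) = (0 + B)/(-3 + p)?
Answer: 84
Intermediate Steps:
Q(p) = 2/(-3 + p) (Q(p) = (0 + 2)/(-3 + p) = 2/(-3 + p))
Q(-3)*(-252) = (2/(-3 - 3))*(-252) = (2/(-6))*(-252) = (2*(-⅙))*(-252) = -⅓*(-252) = 84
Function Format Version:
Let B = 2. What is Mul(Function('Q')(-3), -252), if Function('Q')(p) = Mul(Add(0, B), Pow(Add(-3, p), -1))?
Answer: 84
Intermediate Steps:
Function('Q')(p) = Mul(2, Pow(Add(-3, p), -1)) (Function('Q')(p) = Mul(Add(0, 2), Pow(Add(-3, p), -1)) = Mul(2, Pow(Add(-3, p), -1)))
Mul(Function('Q')(-3), -252) = Mul(Mul(2, Pow(Add(-3, -3), -1)), -252) = Mul(Mul(2, Pow(-6, -1)), -252) = Mul(Mul(2, Rational(-1, 6)), -252) = Mul(Rational(-1, 3), -252) = 84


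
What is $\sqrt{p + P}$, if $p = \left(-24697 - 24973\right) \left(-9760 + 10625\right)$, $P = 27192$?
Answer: $i \sqrt{42937358} \approx 6552.7 i$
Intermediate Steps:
$p = -42964550$ ($p = \left(-49670\right) 865 = -42964550$)
$\sqrt{p + P} = \sqrt{-42964550 + 27192} = \sqrt{-42937358} = i \sqrt{42937358}$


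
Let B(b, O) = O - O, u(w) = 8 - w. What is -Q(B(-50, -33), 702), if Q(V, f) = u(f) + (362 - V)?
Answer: 332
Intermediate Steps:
B(b, O) = 0
Q(V, f) = 370 - V - f (Q(V, f) = (8 - f) + (362 - V) = 370 - V - f)
-Q(B(-50, -33), 702) = -(370 - 1*0 - 1*702) = -(370 + 0 - 702) = -1*(-332) = 332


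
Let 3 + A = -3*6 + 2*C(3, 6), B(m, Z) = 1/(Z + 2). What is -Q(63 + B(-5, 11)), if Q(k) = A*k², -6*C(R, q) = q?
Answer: 15465200/169 ≈ 91510.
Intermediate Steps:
C(R, q) = -q/6
B(m, Z) = 1/(2 + Z)
A = -23 (A = -3 + (-3*6 + 2*(-⅙*6)) = -3 + (-18 + 2*(-1)) = -3 + (-18 - 2) = -3 - 20 = -23)
Q(k) = -23*k²
-Q(63 + B(-5, 11)) = -(-23)*(63 + 1/(2 + 11))² = -(-23)*(63 + 1/13)² = -(-23)*(820/13)² = -(-23)*672400/169 = -1*(-15465200/169) = 15465200/169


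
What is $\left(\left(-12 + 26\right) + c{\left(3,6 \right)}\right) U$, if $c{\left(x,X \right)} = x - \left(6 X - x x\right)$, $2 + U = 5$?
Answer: $-30$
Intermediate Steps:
$U = 3$ ($U = -2 + 5 = 3$)
$c{\left(x,X \right)} = x + x^{2} - 6 X$ ($c{\left(x,X \right)} = x - \left(- x^{2} + 6 X\right) = x + x^{2} - 6 X$)
$\left(\left(-12 + 26\right) + c{\left(3,6 \right)}\right) U = \left(\left(-12 + 26\right) + \left(3 + 3^{2} - 36\right)\right) 3 = \left(14 + \left(3 + 9 - 36\right)\right) 3 = \left(14 - 24\right) 3 = \left(-10\right) 3 = -30$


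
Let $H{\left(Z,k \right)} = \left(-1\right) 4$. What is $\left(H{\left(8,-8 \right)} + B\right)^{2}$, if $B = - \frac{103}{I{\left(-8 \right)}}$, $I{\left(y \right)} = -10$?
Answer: $\frac{3969}{100} \approx 39.69$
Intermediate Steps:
$H{\left(Z,k \right)} = -4$
$B = \frac{103}{10}$ ($B = - \frac{103}{-10} = \left(-103\right) \left(- \frac{1}{10}\right) = \frac{103}{10} \approx 10.3$)
$\left(H{\left(8,-8 \right)} + B\right)^{2} = \left(-4 + \frac{103}{10}\right)^{2} = \left(\frac{63}{10}\right)^{2} = \frac{3969}{100}$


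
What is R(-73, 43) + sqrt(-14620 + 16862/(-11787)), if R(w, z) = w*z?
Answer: -3139 + I*sqrt(2031404607174)/11787 ≈ -3139.0 + 120.92*I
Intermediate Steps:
R(-73, 43) + sqrt(-14620 + 16862/(-11787)) = -73*43 + sqrt(-14620 + 16862/(-11787)) = -3139 + sqrt(-14620 + 16862*(-1/11787)) = -3139 + sqrt(-14620 - 16862/11787) = -3139 + sqrt(-172342802/11787) = -3139 + I*sqrt(2031404607174)/11787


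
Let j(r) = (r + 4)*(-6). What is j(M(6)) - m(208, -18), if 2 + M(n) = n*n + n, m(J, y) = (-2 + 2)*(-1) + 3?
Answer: -267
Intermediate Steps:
m(J, y) = 3 (m(J, y) = 0*(-1) + 3 = 0 + 3 = 3)
M(n) = -2 + n + n² (M(n) = -2 + (n*n + n) = -2 + (n² + n) = -2 + (n + n²) = -2 + n + n²)
j(r) = -24 - 6*r (j(r) = (4 + r)*(-6) = -24 - 6*r)
j(M(6)) - m(208, -18) = (-24 - 6*(-2 + 6 + 6²)) - 1*3 = (-24 - 6*(-2 + 6 + 36)) - 3 = (-24 - 6*40) - 3 = (-24 - 240) - 3 = -264 - 3 = -267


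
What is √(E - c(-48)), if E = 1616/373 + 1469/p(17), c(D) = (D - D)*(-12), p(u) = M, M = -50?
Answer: I*√348484202/3730 ≈ 5.0048*I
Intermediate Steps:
p(u) = -50
c(D) = 0 (c(D) = 0*(-12) = 0)
E = -467137/18650 (E = 1616/373 + 1469/(-50) = 1616*(1/373) + 1469*(-1/50) = 1616/373 - 1469/50 = -467137/18650 ≈ -25.048)
√(E - c(-48)) = √(-467137/18650 - 1*0) = √(-467137/18650 + 0) = √(-467137/18650) = I*√348484202/3730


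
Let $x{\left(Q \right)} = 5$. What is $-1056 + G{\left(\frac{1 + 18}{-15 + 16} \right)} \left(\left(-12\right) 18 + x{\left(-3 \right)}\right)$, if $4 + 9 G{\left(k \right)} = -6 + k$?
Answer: $-1267$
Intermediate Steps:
$G{\left(k \right)} = - \frac{10}{9} + \frac{k}{9}$ ($G{\left(k \right)} = - \frac{4}{9} + \frac{-6 + k}{9} = - \frac{4}{9} + \left(- \frac{2}{3} + \frac{k}{9}\right) = - \frac{10}{9} + \frac{k}{9}$)
$-1056 + G{\left(\frac{1 + 18}{-15 + 16} \right)} \left(\left(-12\right) 18 + x{\left(-3 \right)}\right) = -1056 + \left(- \frac{10}{9} + \frac{\left(1 + 18\right) \frac{1}{-15 + 16}}{9}\right) \left(\left(-12\right) 18 + 5\right) = -1056 + \left(- \frac{10}{9} + \frac{19 \cdot 1^{-1}}{9}\right) \left(-216 + 5\right) = -1056 + \left(- \frac{10}{9} + \frac{19 \cdot 1}{9}\right) \left(-211\right) = -1056 + \left(- \frac{10}{9} + \frac{1}{9} \cdot 19\right) \left(-211\right) = -1056 + \left(- \frac{10}{9} + \frac{19}{9}\right) \left(-211\right) = -1056 + 1 \left(-211\right) = -1056 - 211 = -1267$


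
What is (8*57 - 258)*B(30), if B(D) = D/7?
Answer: 5940/7 ≈ 848.57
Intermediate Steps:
B(D) = D/7 (B(D) = D*(⅐) = D/7)
(8*57 - 258)*B(30) = (8*57 - 258)*((⅐)*30) = (456 - 258)*(30/7) = 198*(30/7) = 5940/7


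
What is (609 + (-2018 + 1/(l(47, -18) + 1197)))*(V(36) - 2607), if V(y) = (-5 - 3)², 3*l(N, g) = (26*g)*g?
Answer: 14350260892/4005 ≈ 3.5831e+6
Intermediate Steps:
l(N, g) = 26*g²/3 (l(N, g) = ((26*g)*g)/3 = (26*g²)/3 = 26*g²/3)
V(y) = 64 (V(y) = (-8)² = 64)
(609 + (-2018 + 1/(l(47, -18) + 1197)))*(V(36) - 2607) = (609 + (-2018 + 1/((26/3)*(-18)² + 1197)))*(64 - 2607) = (609 + (-2018 + 1/((26/3)*324 + 1197)))*(-2543) = (609 + (-2018 + 1/(2808 + 1197)))*(-2543) = (609 + (-2018 + 1/4005))*(-2543) = (609 - 8082089/4005)*(-2543) = -5643044/4005*(-2543) = 14350260892/4005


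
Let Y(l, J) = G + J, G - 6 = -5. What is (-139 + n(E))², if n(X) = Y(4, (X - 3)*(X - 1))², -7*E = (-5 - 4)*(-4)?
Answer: 35002144220121/5764801 ≈ 6.0717e+6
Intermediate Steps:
G = 1 (G = 6 - 5 = 1)
E = -36/7 (E = -(-5 - 4)*(-4)/7 = -(-9)*(-4)/7 = -⅐*36 = -36/7 ≈ -5.1429)
Y(l, J) = 1 + J
n(X) = (1 + (-1 + X)*(-3 + X))² (n(X) = (1 + (X - 3)*(X - 1))² = (1 + (-3 + X)*(-1 + X))² = (1 + (-1 + X)*(-3 + X))²)
(-139 + n(E))² = (-139 + (4 + (-36/7)² - 4*(-36/7))²)² = (-139 + (4 + 1296/49 + 144/7)²)² = (-139 + (2500/49)²)² = (-139 + 6250000/2401)² = (5916261/2401)² = 35002144220121/5764801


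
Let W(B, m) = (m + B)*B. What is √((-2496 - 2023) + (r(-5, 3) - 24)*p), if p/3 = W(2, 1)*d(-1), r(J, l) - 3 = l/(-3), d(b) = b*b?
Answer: I*√4915 ≈ 70.107*I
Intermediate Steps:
W(B, m) = B*(B + m) (W(B, m) = (B + m)*B = B*(B + m))
d(b) = b²
r(J, l) = 3 - l/3 (r(J, l) = 3 + l/(-3) = 3 + l*(-⅓) = 3 - l/3)
p = 18 (p = 3*((2*(2 + 1))*(-1)²) = 3*((2*3)*1) = 3*(6*1) = 3*6 = 18)
√((-2496 - 2023) + (r(-5, 3) - 24)*p) = √((-2496 - 2023) + ((3 - ⅓*3) - 24)*18) = √(-4519 + ((3 - 1) - 24)*18) = √(-4519 + (2 - 24)*18) = √(-4519 - 22*18) = √(-4519 - 396) = √(-4915) = I*√4915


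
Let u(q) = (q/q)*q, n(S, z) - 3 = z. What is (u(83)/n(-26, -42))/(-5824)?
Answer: 83/227136 ≈ 0.00036542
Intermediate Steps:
n(S, z) = 3 + z
u(q) = q (u(q) = 1*q = q)
(u(83)/n(-26, -42))/(-5824) = (83/(3 - 42))/(-5824) = (83/(-39))*(-1/5824) = (83*(-1/39))*(-1/5824) = -83/39*(-1/5824) = 83/227136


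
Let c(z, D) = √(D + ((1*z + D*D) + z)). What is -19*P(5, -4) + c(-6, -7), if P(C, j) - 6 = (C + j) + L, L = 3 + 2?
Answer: -228 + √30 ≈ -222.52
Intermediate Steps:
L = 5
c(z, D) = √(D + D² + 2*z) (c(z, D) = √(D + ((z + D²) + z)) = √(D + (D² + 2*z)) = √(D + D² + 2*z))
P(C, j) = 11 + C + j (P(C, j) = 6 + ((C + j) + 5) = 6 + (5 + C + j) = 11 + C + j)
-19*P(5, -4) + c(-6, -7) = -19*(11 + 5 - 4) + √(-7 + (-7)² + 2*(-6)) = -19*12 + √(-7 + 49 - 12) = -228 + √30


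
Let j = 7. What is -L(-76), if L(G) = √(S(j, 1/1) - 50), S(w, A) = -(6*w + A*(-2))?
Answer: -3*I*√10 ≈ -9.4868*I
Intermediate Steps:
S(w, A) = -6*w + 2*A (S(w, A) = -(6*w - 2*A) = -(-2*A + 6*w) = -6*w + 2*A)
L(G) = 3*I*√10 (L(G) = √((-6*7 + 2/1) - 50) = √((-42 + 2*1) - 50) = √((-42 + 2) - 50) = √(-40 - 50) = √(-90) = 3*I*√10)
-L(-76) = -3*I*√10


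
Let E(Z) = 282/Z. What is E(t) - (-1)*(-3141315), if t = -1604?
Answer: -2519334771/802 ≈ -3.1413e+6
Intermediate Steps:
E(t) - (-1)*(-3141315) = 282/(-1604) - (-1)*(-3141315) = 282*(-1/1604) - 1*3141315 = -141/802 - 3141315 = -2519334771/802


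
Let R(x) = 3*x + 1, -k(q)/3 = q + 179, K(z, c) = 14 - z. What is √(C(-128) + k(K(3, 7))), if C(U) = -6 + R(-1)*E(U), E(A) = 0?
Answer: 24*I ≈ 24.0*I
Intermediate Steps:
k(q) = -537 - 3*q (k(q) = -3*(q + 179) = -3*(179 + q) = -537 - 3*q)
R(x) = 1 + 3*x
C(U) = -6 (C(U) = -6 + (1 + 3*(-1))*0 = -6 + (1 - 3)*0 = -6 - 2*0 = -6 + 0 = -6)
√(C(-128) + k(K(3, 7))) = √(-6 + (-537 - 3*(14 - 1*3))) = √(-6 + (-537 - 3*(14 - 3))) = √(-6 + (-537 - 3*11)) = √(-6 + (-537 - 33)) = √(-6 - 570) = √(-576) = 24*I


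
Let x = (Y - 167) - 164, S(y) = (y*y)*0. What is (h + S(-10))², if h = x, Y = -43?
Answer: 139876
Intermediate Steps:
S(y) = 0 (S(y) = y²*0 = 0)
x = -374 (x = (-43 - 167) - 164 = -210 - 164 = -374)
h = -374
(h + S(-10))² = (-374 + 0)² = (-374)² = 139876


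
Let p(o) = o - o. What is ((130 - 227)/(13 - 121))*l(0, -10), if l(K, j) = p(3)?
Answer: 0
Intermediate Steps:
p(o) = 0
l(K, j) = 0
((130 - 227)/(13 - 121))*l(0, -10) = ((130 - 227)/(13 - 121))*0 = -97/(-108)*0 = -97*(-1/108)*0 = (97/108)*0 = 0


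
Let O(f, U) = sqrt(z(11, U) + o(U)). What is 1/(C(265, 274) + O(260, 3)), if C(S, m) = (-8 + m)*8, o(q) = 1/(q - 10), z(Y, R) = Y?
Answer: 196/417087 - sqrt(133)/15849306 ≈ 0.00046920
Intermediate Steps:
o(q) = 1/(-10 + q)
C(S, m) = -64 + 8*m
O(f, U) = sqrt(11 + 1/(-10 + U))
1/(C(265, 274) + O(260, 3)) = 1/((-64 + 8*274) + sqrt((-109 + 11*3)/(-10 + 3))) = 1/((-64 + 2192) + sqrt((-109 + 33)/(-7))) = 1/(2128 + sqrt(-1/7*(-76))) = 1/(2128 + sqrt(76/7)) = 1/(2128 + 2*sqrt(133)/7)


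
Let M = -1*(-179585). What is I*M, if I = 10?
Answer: 1795850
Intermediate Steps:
M = 179585
I*M = 10*179585 = 1795850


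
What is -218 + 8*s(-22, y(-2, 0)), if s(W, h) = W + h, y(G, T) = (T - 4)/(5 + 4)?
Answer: -3578/9 ≈ -397.56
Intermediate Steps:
y(G, T) = -4/9 + T/9 (y(G, T) = (-4 + T)/9 = (-4 + T)*(⅑) = -4/9 + T/9)
-218 + 8*s(-22, y(-2, 0)) = -218 + 8*(-22 + (-4/9 + (⅑)*0)) = -218 + 8*(-22 + (-4/9 + 0)) = -218 + 8*(-22 - 4/9) = -218 + 8*(-202/9) = -218 - 1616/9 = -3578/9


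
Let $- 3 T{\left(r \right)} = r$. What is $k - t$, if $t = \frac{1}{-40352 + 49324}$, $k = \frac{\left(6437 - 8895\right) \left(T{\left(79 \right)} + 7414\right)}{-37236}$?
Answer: $\frac{122191106995}{250561044} \approx 487.67$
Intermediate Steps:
$T{\left(r \right)} = - \frac{r}{3}$
$k = \frac{27238327}{55854}$ ($k = \frac{\left(6437 - 8895\right) \left(\left(- \frac{1}{3}\right) 79 + 7414\right)}{-37236} = - 2458 \left(- \frac{79}{3} + 7414\right) \left(- \frac{1}{37236}\right) = \left(-2458\right) \frac{22163}{3} \left(- \frac{1}{37236}\right) = \left(- \frac{54476654}{3}\right) \left(- \frac{1}{37236}\right) = \frac{27238327}{55854} \approx 487.67$)
$t = \frac{1}{8972} \approx 0.00011146$
$k - t = \frac{27238327}{55854} - \frac{1}{8972} = \frac{122191106995}{250561044}$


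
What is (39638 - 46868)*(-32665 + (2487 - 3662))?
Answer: 244663200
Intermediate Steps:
(39638 - 46868)*(-32665 + (2487 - 3662)) = -7230*(-32665 - 1175) = -7230*(-33840) = 244663200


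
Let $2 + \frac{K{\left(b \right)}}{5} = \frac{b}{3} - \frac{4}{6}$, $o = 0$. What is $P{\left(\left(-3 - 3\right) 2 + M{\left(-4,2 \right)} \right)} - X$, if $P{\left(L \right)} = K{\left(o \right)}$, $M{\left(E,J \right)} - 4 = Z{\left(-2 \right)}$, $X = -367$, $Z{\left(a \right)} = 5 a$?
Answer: $\frac{1061}{3} \approx 353.67$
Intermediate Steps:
$M{\left(E,J \right)} = -6$ ($M{\left(E,J \right)} = 4 + 5 \left(-2\right) = 4 - 10 = -6$)
$K{\left(b \right)} = - \frac{40}{3} + \frac{5 b}{3}$ ($K{\left(b \right)} = -10 + 5 \left(\frac{b}{3} - \frac{4}{6}\right) = -10 + 5 \left(b \frac{1}{3} - \frac{2}{3}\right) = -10 + 5 \left(\frac{b}{3} - \frac{2}{3}\right) = -10 + 5 \left(- \frac{2}{3} + \frac{b}{3}\right) = -10 + \left(- \frac{10}{3} + \frac{5 b}{3}\right) = - \frac{40}{3} + \frac{5 b}{3}$)
$P{\left(L \right)} = - \frac{40}{3}$ ($P{\left(L \right)} = - \frac{40}{3} + \frac{5}{3} \cdot 0 = - \frac{40}{3} + 0 = - \frac{40}{3}$)
$P{\left(\left(-3 - 3\right) 2 + M{\left(-4,2 \right)} \right)} - X = - \frac{40}{3} - -367 = - \frac{40}{3} + 367 = \frac{1061}{3}$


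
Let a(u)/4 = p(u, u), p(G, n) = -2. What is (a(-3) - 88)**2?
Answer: 9216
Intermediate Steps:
a(u) = -8 (a(u) = 4*(-2) = -8)
(a(-3) - 88)**2 = (-8 - 88)**2 = (-96)**2 = 9216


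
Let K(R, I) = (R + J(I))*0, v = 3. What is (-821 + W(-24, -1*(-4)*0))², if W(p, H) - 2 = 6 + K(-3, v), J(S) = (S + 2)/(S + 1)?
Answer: 660969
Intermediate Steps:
J(S) = (2 + S)/(1 + S)
K(R, I) = 0 (K(R, I) = (R + (2 + I)/(1 + I))*0 = 0)
W(p, H) = 8 (W(p, H) = 2 + (6 + 0) = 2 + 6 = 8)
(-821 + W(-24, -1*(-4)*0))² = (-821 + 8)² = (-813)² = 660969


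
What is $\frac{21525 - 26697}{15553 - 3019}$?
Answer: $- \frac{862}{2089} \approx -0.41264$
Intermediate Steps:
$\frac{21525 - 26697}{15553 - 3019} = \frac{21525 - 26697}{12534} = \left(21525 - 26697\right) \frac{1}{12534} = \left(-5172\right) \frac{1}{12534} = - \frac{862}{2089}$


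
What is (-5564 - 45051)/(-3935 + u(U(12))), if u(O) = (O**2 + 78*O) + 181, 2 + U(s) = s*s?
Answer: -50615/27486 ≈ -1.8415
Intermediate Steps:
U(s) = -2 + s**2 (U(s) = -2 + s*s = -2 + s**2)
u(O) = 181 + O**2 + 78*O
(-5564 - 45051)/(-3935 + u(U(12))) = (-5564 - 45051)/(-3935 + (181 + (-2 + 12**2)**2 + 78*(-2 + 12**2))) = -50615/(-3935 + (181 + (-2 + 144)**2 + 78*(-2 + 144))) = -50615/(-3935 + (181 + 142**2 + 78*142)) = -50615/(-3935 + (181 + 20164 + 11076)) = -50615/(-3935 + 31421) = -50615/27486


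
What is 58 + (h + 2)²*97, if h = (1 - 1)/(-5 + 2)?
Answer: 446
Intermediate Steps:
h = 0 (h = 0/(-3) = 0*(-⅓) = 0)
58 + (h + 2)²*97 = 58 + (0 + 2)²*97 = 58 + 2²*97 = 58 + 4*97 = 58 + 388 = 446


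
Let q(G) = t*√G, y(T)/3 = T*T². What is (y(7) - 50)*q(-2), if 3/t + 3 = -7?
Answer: -2937*I*√2/10 ≈ -415.35*I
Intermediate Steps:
t = -3/10 (t = 3/(-3 - 7) = 3/(-10) = 3*(-⅒) = -3/10 ≈ -0.30000)
y(T) = 3*T³ (y(T) = 3*(T*T²) = 3*T³)
q(G) = -3*√G/10
(y(7) - 50)*q(-2) = (3*7³ - 50)*(-3*I*√2/10) = (3*343 - 50)*(-3*I*√2/10) = (1029 - 50)*(-3*I*√2/10) = 979*(-3*I*√2/10) = -2937*I*√2/10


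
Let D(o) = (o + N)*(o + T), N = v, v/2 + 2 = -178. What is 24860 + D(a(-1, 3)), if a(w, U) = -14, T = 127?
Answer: -17402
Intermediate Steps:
v = -360 (v = -4 + 2*(-178) = -4 - 356 = -360)
N = -360
D(o) = (-360 + o)*(127 + o) (D(o) = (o - 360)*(o + 127) = (-360 + o)*(127 + o))
24860 + D(a(-1, 3)) = 24860 + (-45720 + (-14)² - 233*(-14)) = 24860 + (-45720 + 196 + 3262) = 24860 - 42262 = -17402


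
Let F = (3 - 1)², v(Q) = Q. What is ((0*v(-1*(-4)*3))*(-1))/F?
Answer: 0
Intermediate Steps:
F = 4 (F = 2² = 4)
((0*v(-1*(-4)*3))*(-1))/F = ((0*(-1*(-4)*3))*(-1))/4 = ((0*(4*3))*(-1))/4 = ((0*12)*(-1))/4 = (0*(-1))/4 = (¼)*0 = 0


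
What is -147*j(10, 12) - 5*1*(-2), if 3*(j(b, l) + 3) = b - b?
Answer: 451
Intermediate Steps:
j(b, l) = -3 (j(b, l) = -3 + (b - b)/3 = -3 + (⅓)*0 = -3 + 0 = -3)
-147*j(10, 12) - 5*1*(-2) = -147*(-3) - 5*1*(-2) = 441 - 5*(-2) = 441 + 10 = 451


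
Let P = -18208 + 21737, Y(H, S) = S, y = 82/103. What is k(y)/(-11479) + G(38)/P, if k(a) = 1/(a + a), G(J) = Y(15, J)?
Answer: 71173641/6643540124 ≈ 0.010713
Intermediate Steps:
y = 82/103 (y = 82*(1/103) = 82/103 ≈ 0.79612)
G(J) = J
k(a) = 1/(2*a)
P = 3529
k(y)/(-11479) + G(38)/P = (1/(2*(82/103)))/(-11479) + 38/3529 = ((½)*(103/82))*(-1/11479) + 38*(1/3529) = (103/164)*(-1/11479) + 38/3529 = -103/1882556 + 38/3529 = 71173641/6643540124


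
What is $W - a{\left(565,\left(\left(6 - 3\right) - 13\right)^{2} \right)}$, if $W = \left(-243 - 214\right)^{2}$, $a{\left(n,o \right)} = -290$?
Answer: $209139$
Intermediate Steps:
$W = 208849$ ($W = \left(-457\right)^{2} = 208849$)
$W - a{\left(565,\left(\left(6 - 3\right) - 13\right)^{2} \right)} = 208849 - -290 = 208849 + 290 = 209139$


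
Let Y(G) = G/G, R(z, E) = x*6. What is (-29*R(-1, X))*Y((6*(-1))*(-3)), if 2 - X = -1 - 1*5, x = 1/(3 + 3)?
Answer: -29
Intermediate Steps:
x = 1/6 ≈ 0.16667
X = 8 (X = 2 - (-1 - 1*5) = 2 - (-1 - 5) = 2 - 1*(-6) = 2 + 6 = 8)
R(z, E) = 1 (R(z, E) = (1/6)*6 = 1)
Y(G) = 1
(-29*R(-1, X))*Y((6*(-1))*(-3)) = -29*1*1 = -29*1 = -29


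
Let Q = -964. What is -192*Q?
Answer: 185088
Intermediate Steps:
-192*Q = -192*(-964) = 185088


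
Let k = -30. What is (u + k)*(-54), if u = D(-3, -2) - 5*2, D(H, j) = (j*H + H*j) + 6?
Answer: 1188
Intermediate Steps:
D(H, j) = 6 + 2*H*j (D(H, j) = (H*j + H*j) + 6 = 2*H*j + 6 = 6 + 2*H*j)
u = 8 (u = (6 + 2*(-3)*(-2)) - 5*2 = (6 + 12) - 10 = 18 - 10 = 8)
(u + k)*(-54) = (8 - 30)*(-54) = -22*(-54) = 1188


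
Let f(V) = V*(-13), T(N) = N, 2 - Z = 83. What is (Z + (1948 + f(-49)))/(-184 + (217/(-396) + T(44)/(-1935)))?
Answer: -23687840/1746039 ≈ -13.567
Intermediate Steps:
Z = -81 (Z = 2 - 1*83 = 2 - 83 = -81)
f(V) = -13*V
(Z + (1948 + f(-49)))/(-184 + (217/(-396) + T(44)/(-1935))) = (-81 + (1948 - 13*(-49)))/(-184 + (217/(-396) + 44/(-1935))) = (-81 + (1948 + 637))/(-184 + (217*(-1/396) + 44*(-1/1935))) = (-81 + 2585)/(-184 + (-217/396 - 44/1935)) = 2504/(-184 - 5399/9460) = 2504/(-1746039/9460) = 2504*(-9460/1746039) = -23687840/1746039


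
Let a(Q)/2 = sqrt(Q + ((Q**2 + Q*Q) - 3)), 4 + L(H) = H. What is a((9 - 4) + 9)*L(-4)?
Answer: -16*sqrt(403) ≈ -321.20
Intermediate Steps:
L(H) = -4 + H
a(Q) = 2*sqrt(-3 + Q + 2*Q**2) (a(Q) = 2*sqrt(Q + ((Q**2 + Q*Q) - 3)) = 2*sqrt(Q + ((Q**2 + Q**2) - 3)) = 2*sqrt(Q + (2*Q**2 - 3)) = 2*sqrt(Q + (-3 + 2*Q**2)) = 2*sqrt(-3 + Q + 2*Q**2))
a((9 - 4) + 9)*L(-4) = (2*sqrt(-3 + ((9 - 4) + 9) + 2*((9 - 4) + 9)**2))*(-4 - 4) = (2*sqrt(-3 + (5 + 9) + 2*(5 + 9)**2))*(-8) = (2*sqrt(-3 + 14 + 2*14**2))*(-8) = (2*sqrt(-3 + 14 + 2*196))*(-8) = (2*sqrt(-3 + 14 + 392))*(-8) = (2*sqrt(403))*(-8) = -16*sqrt(403)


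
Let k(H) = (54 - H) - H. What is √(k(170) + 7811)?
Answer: 5*√301 ≈ 86.747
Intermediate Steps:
k(H) = 54 - 2*H
√(k(170) + 7811) = √((54 - 2*170) + 7811) = √((54 - 340) + 7811) = √(-286 + 7811) = √7525 = 5*√301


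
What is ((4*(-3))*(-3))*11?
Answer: 396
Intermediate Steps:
((4*(-3))*(-3))*11 = -12*(-3)*11 = 36*11 = 396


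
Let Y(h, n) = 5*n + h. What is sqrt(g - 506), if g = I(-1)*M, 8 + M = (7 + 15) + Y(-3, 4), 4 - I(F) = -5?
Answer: I*sqrt(227) ≈ 15.067*I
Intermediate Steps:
I(F) = 9 (I(F) = 4 - 1*(-5) = 4 + 5 = 9)
Y(h, n) = h + 5*n
M = 31 (M = -8 + ((7 + 15) + (-3 + 5*4)) = -8 + (22 + (-3 + 20)) = -8 + (22 + 17) = -8 + 39 = 31)
g = 279 (g = 9*31 = 279)
sqrt(g - 506) = sqrt(279 - 506) = sqrt(-227) = I*sqrt(227)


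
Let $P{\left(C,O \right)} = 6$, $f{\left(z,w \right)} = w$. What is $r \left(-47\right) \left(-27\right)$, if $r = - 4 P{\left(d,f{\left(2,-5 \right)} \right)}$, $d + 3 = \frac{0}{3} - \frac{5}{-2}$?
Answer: $-30456$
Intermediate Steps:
$d = - \frac{1}{2}$ ($d = -3 + \left(\frac{0}{3} - \frac{5}{-2}\right) = -3 + \left(0 \cdot \frac{1}{3} - - \frac{5}{2}\right) = -3 + \left(0 + \frac{5}{2}\right) = -3 + \frac{5}{2} = - \frac{1}{2} \approx -0.5$)
$r = -24$ ($r = \left(-4\right) 6 = -24$)
$r \left(-47\right) \left(-27\right) = \left(-24\right) \left(-47\right) \left(-27\right) = 1128 \left(-27\right) = -30456$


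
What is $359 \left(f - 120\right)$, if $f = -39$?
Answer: $-57081$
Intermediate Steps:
$359 \left(f - 120\right) = 359 \left(-39 - 120\right) = 359 \left(-159\right) = -57081$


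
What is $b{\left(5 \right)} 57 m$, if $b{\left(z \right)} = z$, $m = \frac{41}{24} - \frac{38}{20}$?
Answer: $- \frac{437}{8} \approx -54.625$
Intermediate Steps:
$m = - \frac{23}{120}$ ($m = 41 \cdot \frac{1}{24} - \frac{19}{10} = \frac{41}{24} - \frac{19}{10} = - \frac{23}{120} \approx -0.19167$)
$b{\left(5 \right)} 57 m = 5 \cdot 57 \left(- \frac{23}{120}\right) = 285 \left(- \frac{23}{120}\right) = - \frac{437}{8}$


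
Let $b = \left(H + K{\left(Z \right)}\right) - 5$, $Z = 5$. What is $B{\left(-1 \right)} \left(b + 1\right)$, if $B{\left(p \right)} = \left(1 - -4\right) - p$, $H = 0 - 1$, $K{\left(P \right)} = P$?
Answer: $0$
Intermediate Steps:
$H = -1$
$b = -1$ ($b = \left(-1 + 5\right) - 5 = 4 - 5 = -1$)
$B{\left(p \right)} = 5 - p$ ($B{\left(p \right)} = \left(1 + 4\right) - p = 5 - p$)
$B{\left(-1 \right)} \left(b + 1\right) = \left(5 - -1\right) \left(-1 + 1\right) = \left(5 + 1\right) 0 = 6 \cdot 0 = 0$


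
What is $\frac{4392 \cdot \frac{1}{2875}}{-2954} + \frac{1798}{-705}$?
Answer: $- \frac{1527306086}{598738875} \approx -2.5509$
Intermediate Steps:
$\frac{4392 \cdot \frac{1}{2875}}{-2954} + \frac{1798}{-705} = 4392 \cdot \frac{1}{2875} \left(- \frac{1}{2954}\right) + 1798 \left(- \frac{1}{705}\right) = \frac{4392}{2875} \left(- \frac{1}{2954}\right) - \frac{1798}{705} = - \frac{2196}{4246375} - \frac{1798}{705} = - \frac{1527306086}{598738875}$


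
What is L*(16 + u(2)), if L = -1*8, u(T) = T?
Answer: -144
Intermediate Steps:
L = -8
L*(16 + u(2)) = -8*(16 + 2) = -8*18 = -144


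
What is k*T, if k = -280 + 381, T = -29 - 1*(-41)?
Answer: 1212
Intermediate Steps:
T = 12 (T = -29 + 41 = 12)
k = 101
k*T = 101*12 = 1212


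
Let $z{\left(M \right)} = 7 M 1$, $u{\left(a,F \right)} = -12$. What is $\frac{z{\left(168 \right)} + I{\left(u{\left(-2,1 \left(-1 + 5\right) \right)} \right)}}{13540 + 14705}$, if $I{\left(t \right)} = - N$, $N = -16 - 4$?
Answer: $\frac{1196}{28245} \approx 0.042344$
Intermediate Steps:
$N = -20$ ($N = -16 - 4 = -20$)
$I{\left(t \right)} = 20$ ($I{\left(t \right)} = \left(-1\right) \left(-20\right) = 20$)
$z{\left(M \right)} = 7 M$
$\frac{z{\left(168 \right)} + I{\left(u{\left(-2,1 \left(-1 + 5\right) \right)} \right)}}{13540 + 14705} = \frac{7 \cdot 168 + 20}{13540 + 14705} = \frac{1176 + 20}{28245} = 1196 \cdot \frac{1}{28245} = \frac{1196}{28245}$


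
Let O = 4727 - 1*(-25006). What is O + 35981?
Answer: 65714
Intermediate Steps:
O = 29733 (O = 4727 + 25006 = 29733)
O + 35981 = 29733 + 35981 = 65714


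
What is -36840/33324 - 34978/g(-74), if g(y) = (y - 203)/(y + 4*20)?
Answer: 581953046/769229 ≈ 756.54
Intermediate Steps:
g(y) = (-203 + y)/(80 + y) (g(y) = (-203 + y)/(y + 80) = (-203 + y)/(80 + y))
-36840/33324 - 34978/g(-74) = -36840/33324 - 34978*(80 - 74)/(-203 - 74) = -36840*1/33324 - 34978/(-277/6) = -3070/2777 - 34978/((⅙)*(-277)) = -3070/2777 - 34978/(-277/6) = -3070/2777 - 34978*(-6/277) = -3070/2777 + 209868/277 = 581953046/769229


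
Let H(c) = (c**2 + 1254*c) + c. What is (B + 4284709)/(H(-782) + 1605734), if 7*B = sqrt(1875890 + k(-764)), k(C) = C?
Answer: 4284709/1235848 + sqrt(1875126)/8650936 ≈ 3.4672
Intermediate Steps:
H(c) = c**2 + 1255*c
B = sqrt(1875126)/7 (B = sqrt(1875890 - 764)/7 = sqrt(1875126)/7 ≈ 195.62)
(B + 4284709)/(H(-782) + 1605734) = (sqrt(1875126)/7 + 4284709)/(-782*(1255 - 782) + 1605734) = (4284709 + sqrt(1875126)/7)/(-782*473 + 1605734) = (4284709 + sqrt(1875126)/7)/(-369886 + 1605734) = (4284709 + sqrt(1875126)/7)/1235848 = (4284709 + sqrt(1875126)/7)*(1/1235848) = 4284709/1235848 + sqrt(1875126)/8650936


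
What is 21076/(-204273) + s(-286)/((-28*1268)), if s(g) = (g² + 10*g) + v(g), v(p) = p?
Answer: -8407176877/3626254296 ≈ -2.3184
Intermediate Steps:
s(g) = g² + 11*g (s(g) = (g² + 10*g) + g = g² + 11*g)
21076/(-204273) + s(-286)/((-28*1268)) = 21076/(-204273) + (-286*(11 - 286))/((-28*1268)) = 21076*(-1/204273) - 286*(-275)/(-35504) = -21076/204273 + 78650*(-1/35504) = -21076/204273 - 39325/17752 = -8407176877/3626254296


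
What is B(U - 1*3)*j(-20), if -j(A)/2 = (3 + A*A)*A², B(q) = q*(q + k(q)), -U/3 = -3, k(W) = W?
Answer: -23212800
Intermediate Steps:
U = 9 (U = -3*(-3) = 9)
B(q) = 2*q² (B(q) = q*(q + q) = q*(2*q) = 2*q²)
j(A) = -2*A²*(3 + A²) (j(A) = -2*(3 + A*A)*A² = -2*(3 + A²)*A² = -2*A²*(3 + A²))
B(U - 1*3)*j(-20) = (2*(9 - 1*3)²)*(2*(-20)²*(-3 - 1*(-20)²)) = (2*(9 - 3)²)*(2*400*(-3 - 1*400)) = (2*6²)*(2*400*(-3 - 400)) = (2*36)*(2*400*(-403)) = 72*(-322400) = -23212800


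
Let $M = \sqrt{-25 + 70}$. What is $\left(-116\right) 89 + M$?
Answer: $-10324 + 3 \sqrt{5} \approx -10317.0$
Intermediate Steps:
$M = 3 \sqrt{5}$ ($M = \sqrt{45} = 3 \sqrt{5} \approx 6.7082$)
$\left(-116\right) 89 + M = \left(-116\right) 89 + 3 \sqrt{5} = -10324 + 3 \sqrt{5}$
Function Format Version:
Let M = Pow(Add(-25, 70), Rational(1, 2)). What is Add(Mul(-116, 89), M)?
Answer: Add(-10324, Mul(3, Pow(5, Rational(1, 2)))) ≈ -10317.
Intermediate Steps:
M = Mul(3, Pow(5, Rational(1, 2))) (M = Pow(45, Rational(1, 2)) = Mul(3, Pow(5, Rational(1, 2))) ≈ 6.7082)
Add(Mul(-116, 89), M) = Add(Mul(-116, 89), Mul(3, Pow(5, Rational(1, 2)))) = Add(-10324, Mul(3, Pow(5, Rational(1, 2))))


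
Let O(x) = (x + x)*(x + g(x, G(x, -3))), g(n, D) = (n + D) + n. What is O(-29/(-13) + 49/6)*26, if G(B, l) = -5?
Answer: 184097/13 ≈ 14161.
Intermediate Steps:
g(n, D) = D + 2*n (g(n, D) = (D + n) + n = D + 2*n)
O(x) = 2*x*(-5 + 3*x) (O(x) = (x + x)*(x + (-5 + 2*x)) = (2*x)*(-5 + 3*x) = 2*x*(-5 + 3*x))
O(-29/(-13) + 49/6)*26 = (2*(-29/(-13) + 49/6)*(-5 + 3*(-29/(-13) + 49/6)))*26 = (2*(-29*(-1/13) + 49*(⅙))*(-5 + 3*(-29*(-1/13) + 49*(⅙))))*26 = (2*(29/13 + 49/6)*(-5 + 3*(29/13 + 49/6)))*26 = (2*(811/78)*(-5 + 3*(811/78)))*26 = (2*(811/78)*(-5 + 811/26))*26 = (2*(811/78)*(681/26))*26 = (184097/338)*26 = 184097/13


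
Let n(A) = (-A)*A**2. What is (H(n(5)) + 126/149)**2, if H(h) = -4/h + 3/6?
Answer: 2633434489/1387562500 ≈ 1.8979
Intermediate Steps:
n(A) = -A**3
H(h) = 1/2 - 4/h (H(h) = -4/h + 3*(1/6) = -4/h + 1/2 = 1/2 - 4/h)
(H(n(5)) + 126/149)**2 = ((-8 - 1*5**3)/(2*((-1*5**3))) + 126/149)**2 = ((-8 - 1*125)/(2*((-1*125))) + 126*(1/149))**2 = ((1/2)*(-8 - 125)/(-125) + 126/149)**2 = ((1/2)*(-1/125)*(-133) + 126/149)**2 = (133/250 + 126/149)**2 = (51317/37250)**2 = 2633434489/1387562500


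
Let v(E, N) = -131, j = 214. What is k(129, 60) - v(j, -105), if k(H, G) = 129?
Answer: 260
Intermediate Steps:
k(129, 60) - v(j, -105) = 129 - 1*(-131) = 129 + 131 = 260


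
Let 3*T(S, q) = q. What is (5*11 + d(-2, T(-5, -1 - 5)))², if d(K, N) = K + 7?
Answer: 3600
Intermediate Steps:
T(S, q) = q/3
d(K, N) = 7 + K
(5*11 + d(-2, T(-5, -1 - 5)))² = (5*11 + (7 - 2))² = (55 + 5)² = 60² = 3600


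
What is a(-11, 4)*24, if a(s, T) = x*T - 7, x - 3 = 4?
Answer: 504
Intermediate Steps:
x = 7 (x = 3 + 4 = 7)
a(s, T) = -7 + 7*T (a(s, T) = 7*T - 7 = -7 + 7*T)
a(-11, 4)*24 = (-7 + 7*4)*24 = (-7 + 28)*24 = 21*24 = 504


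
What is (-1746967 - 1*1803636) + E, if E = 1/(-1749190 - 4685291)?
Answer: -22846287542044/6434481 ≈ -3.5506e+6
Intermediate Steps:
E = -1/6434481 (E = 1/(-6434481) = -1/6434481 ≈ -1.5541e-7)
(-1746967 - 1*1803636) + E = (-1746967 - 1*1803636) - 1/6434481 = (-1746967 - 1803636) - 1/6434481 = -3550603 - 1/6434481 = -22846287542044/6434481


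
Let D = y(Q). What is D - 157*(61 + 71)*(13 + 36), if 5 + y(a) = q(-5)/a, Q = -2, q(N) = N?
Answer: -2030957/2 ≈ -1.0155e+6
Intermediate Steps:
y(a) = -5 - 5/a
D = -5/2 (D = -5 - 5/(-2) = -5 - 5*(-½) = -5 + 5/2 = -5/2 ≈ -2.5000)
D - 157*(61 + 71)*(13 + 36) = -5/2 - 157*(61 + 71)*(13 + 36) = -5/2 - 20724*49 = -5/2 - 157*6468 = -5/2 - 1015476 = -2030957/2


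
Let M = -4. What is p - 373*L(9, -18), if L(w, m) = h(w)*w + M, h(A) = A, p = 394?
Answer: -28327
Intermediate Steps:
L(w, m) = -4 + w**2 (L(w, m) = w*w - 4 = w**2 - 4 = -4 + w**2)
p - 373*L(9, -18) = 394 - 373*(-4 + 9**2) = 394 - 373*(-4 + 81) = 394 - 373*77 = 394 - 28721 = -28327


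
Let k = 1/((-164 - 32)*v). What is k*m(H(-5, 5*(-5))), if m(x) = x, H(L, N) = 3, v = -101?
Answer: 3/19796 ≈ 0.00015155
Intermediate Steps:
k = 1/19796 (k = 1/(-164 - 32*(-101)) = -1/101/(-196) = -1/196*(-1/101) = 1/19796 ≈ 5.0515e-5)
k*m(H(-5, 5*(-5))) = (1/19796)*3 = 3/19796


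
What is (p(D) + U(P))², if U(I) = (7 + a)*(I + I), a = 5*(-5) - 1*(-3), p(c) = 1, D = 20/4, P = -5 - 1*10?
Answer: 203401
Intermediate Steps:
P = -15 (P = -5 - 10 = -15)
D = 5 (D = 20*(¼) = 5)
a = -22 (a = -25 + 3 = -22)
U(I) = -30*I (U(I) = (7 - 22)*(I + I) = -30*I)
(p(D) + U(P))² = (1 - 30*(-15))² = (1 + 450)² = 451² = 203401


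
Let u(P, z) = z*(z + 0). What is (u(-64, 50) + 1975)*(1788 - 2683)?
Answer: -4005125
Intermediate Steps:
u(P, z) = z² (u(P, z) = z*z = z²)
(u(-64, 50) + 1975)*(1788 - 2683) = (50² + 1975)*(1788 - 2683) = (2500 + 1975)*(-895) = 4475*(-895) = -4005125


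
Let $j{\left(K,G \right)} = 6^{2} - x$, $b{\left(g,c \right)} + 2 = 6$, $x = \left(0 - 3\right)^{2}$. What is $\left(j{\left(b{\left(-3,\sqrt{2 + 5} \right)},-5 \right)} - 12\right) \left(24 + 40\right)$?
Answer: $960$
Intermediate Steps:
$x = 9$ ($x = \left(-3\right)^{2} = 9$)
$b{\left(g,c \right)} = 4$ ($b{\left(g,c \right)} = -2 + 6 = 4$)
$j{\left(K,G \right)} = 27$ ($j{\left(K,G \right)} = 6^{2} - 9 = 36 - 9 = 27$)
$\left(j{\left(b{\left(-3,\sqrt{2 + 5} \right)},-5 \right)} - 12\right) \left(24 + 40\right) = \left(27 - 12\right) \left(24 + 40\right) = \left(27 - 12\right) 64 = 15 \cdot 64 = 960$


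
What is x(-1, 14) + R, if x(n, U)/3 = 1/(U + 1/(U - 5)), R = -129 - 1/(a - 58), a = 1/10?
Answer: -9468854/73533 ≈ -128.77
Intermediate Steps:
a = ⅒ ≈ 0.10000
R = -74681/579 (R = -129 - 1/(⅒ - 58) = -129 - 1/(-579/10) = -129 - 1*(-10/579) = -129 + 10/579 = -74681/579 ≈ -128.98)
x(n, U) = 3/(U + 1/(-5 + U)) (x(n, U) = 3/(U + 1/(U - 5)) = 3/(U + 1/(-5 + U)))
x(-1, 14) + R = 3*(-5 + 14)/(1 + 14² - 5*14) - 74681/579 = 3*9/(1 + 196 - 70) - 74681/579 = 3*9/127 - 74681/579 = 3*(1/127)*9 - 74681/579 = 27/127 - 74681/579 = -9468854/73533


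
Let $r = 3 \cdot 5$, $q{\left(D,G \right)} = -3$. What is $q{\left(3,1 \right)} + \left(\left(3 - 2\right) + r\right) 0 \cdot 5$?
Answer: $-3$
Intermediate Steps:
$r = 15$
$q{\left(3,1 \right)} + \left(\left(3 - 2\right) + r\right) 0 \cdot 5 = -3 + \left(\left(3 - 2\right) + 15\right) 0 \cdot 5 = -3 + \left(1 + 15\right) 0 = -3 + 16 \cdot 0 = -3 + 0 = -3$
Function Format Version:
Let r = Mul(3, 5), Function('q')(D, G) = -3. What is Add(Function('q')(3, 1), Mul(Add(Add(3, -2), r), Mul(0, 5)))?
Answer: -3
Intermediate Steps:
r = 15
Add(Function('q')(3, 1), Mul(Add(Add(3, -2), r), Mul(0, 5))) = Add(-3, Mul(Add(Add(3, -2), 15), Mul(0, 5))) = Add(-3, Mul(Add(1, 15), 0)) = Add(-3, Mul(16, 0)) = Add(-3, 0) = -3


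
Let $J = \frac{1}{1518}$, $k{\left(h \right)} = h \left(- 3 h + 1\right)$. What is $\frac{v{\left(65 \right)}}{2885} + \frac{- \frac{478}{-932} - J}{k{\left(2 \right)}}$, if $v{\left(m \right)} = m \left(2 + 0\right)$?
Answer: $- \frac{3143374}{510203595} \approx -0.006161$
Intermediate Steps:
$k{\left(h \right)} = h \left(1 - 3 h\right)$
$v{\left(m \right)} = 2 m$ ($v{\left(m \right)} = m 2 = 2 m$)
$J = \frac{1}{1518} \approx 0.00065876$
$\frac{v{\left(65 \right)}}{2885} + \frac{- \frac{478}{-932} - J}{k{\left(2 \right)}} = \frac{2 \cdot 65}{2885} + \frac{- \frac{478}{-932} - \frac{1}{1518}}{2 \left(1 - 6\right)} = 130 \cdot \frac{1}{2885} + \frac{\left(-478\right) \left(- \frac{1}{932}\right) - \frac{1}{1518}}{2 \left(1 - 6\right)} = \frac{26}{577} + \frac{\frac{239}{466} - \frac{1}{1518}}{2 \left(-5\right)} = \frac{26}{577} + \frac{90584}{176847 \left(-10\right)} = \frac{26}{577} + \frac{90584}{176847} \left(- \frac{1}{10}\right) = \frac{26}{577} - \frac{45292}{884235} = - \frac{3143374}{510203595}$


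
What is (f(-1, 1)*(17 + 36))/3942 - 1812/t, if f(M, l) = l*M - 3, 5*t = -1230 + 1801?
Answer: -17917786/1125441 ≈ -15.921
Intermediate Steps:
t = 571/5 (t = (-1230 + 1801)/5 = (⅕)*571 = 571/5 ≈ 114.20)
f(M, l) = -3 + M*l (f(M, l) = M*l - 3 = -3 + M*l)
(f(-1, 1)*(17 + 36))/3942 - 1812/t = ((-3 - 1*1)*(17 + 36))/3942 - 1812/571/5 = ((-3 - 1)*53)*(1/3942) - 1812*5/571 = -4*53*(1/3942) - 9060/571 = -212*1/3942 - 9060/571 = -106/1971 - 9060/571 = -17917786/1125441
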